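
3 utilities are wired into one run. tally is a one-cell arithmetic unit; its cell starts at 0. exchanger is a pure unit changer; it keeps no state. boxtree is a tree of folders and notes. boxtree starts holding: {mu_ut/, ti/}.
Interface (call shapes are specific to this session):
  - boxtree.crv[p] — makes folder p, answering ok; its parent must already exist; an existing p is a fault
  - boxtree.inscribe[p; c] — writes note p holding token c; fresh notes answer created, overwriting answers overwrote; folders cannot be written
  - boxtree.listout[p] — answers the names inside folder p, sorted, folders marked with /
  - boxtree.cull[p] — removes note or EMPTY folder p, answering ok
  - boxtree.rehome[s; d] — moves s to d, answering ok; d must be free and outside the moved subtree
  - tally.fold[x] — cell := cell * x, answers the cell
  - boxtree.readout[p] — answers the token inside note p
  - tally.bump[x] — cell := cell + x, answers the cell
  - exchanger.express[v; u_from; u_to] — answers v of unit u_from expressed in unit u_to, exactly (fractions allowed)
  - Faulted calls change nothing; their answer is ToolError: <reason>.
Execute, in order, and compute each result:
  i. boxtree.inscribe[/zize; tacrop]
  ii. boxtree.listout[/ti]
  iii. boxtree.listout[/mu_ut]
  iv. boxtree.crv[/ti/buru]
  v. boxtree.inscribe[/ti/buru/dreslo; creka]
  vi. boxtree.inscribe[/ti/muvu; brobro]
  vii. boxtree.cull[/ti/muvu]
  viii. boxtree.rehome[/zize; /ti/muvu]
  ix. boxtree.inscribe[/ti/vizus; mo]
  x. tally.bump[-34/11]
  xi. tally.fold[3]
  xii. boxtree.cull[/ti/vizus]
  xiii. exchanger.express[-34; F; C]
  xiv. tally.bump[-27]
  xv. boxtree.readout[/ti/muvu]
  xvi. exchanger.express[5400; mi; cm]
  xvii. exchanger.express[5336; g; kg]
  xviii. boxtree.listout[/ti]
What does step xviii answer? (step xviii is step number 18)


Answer: [buru/, muvu]

Derivation:
! 1. inscribe(/zize, tacrop) -> created
! 2. listout(/ti) -> []
! 3. listout(/mu_ut) -> []
! 4. crv(/ti/buru) -> ok
! 5. inscribe(/ti/buru/dreslo, creka) -> created
! 6. inscribe(/ti/muvu, brobro) -> created
! 7. cull(/ti/muvu) -> ok
! 8. rehome(/zize, /ti/muvu) -> ok
! 9. inscribe(/ti/vizus, mo) -> created
! 10. bump(-34/11) -> -34/11
! 11. fold(3) -> -102/11
! 12. cull(/ti/vizus) -> ok
! 13. express(-34, F, C) -> -110/3
! 14. bump(-27) -> -399/11
! 15. readout(/ti/muvu) -> tacrop
! 16. express(5400, mi, cm) -> 869045760
! 17. express(5336, g, kg) -> 667/125
! 18. listout(/ti) -> [buru/, muvu]


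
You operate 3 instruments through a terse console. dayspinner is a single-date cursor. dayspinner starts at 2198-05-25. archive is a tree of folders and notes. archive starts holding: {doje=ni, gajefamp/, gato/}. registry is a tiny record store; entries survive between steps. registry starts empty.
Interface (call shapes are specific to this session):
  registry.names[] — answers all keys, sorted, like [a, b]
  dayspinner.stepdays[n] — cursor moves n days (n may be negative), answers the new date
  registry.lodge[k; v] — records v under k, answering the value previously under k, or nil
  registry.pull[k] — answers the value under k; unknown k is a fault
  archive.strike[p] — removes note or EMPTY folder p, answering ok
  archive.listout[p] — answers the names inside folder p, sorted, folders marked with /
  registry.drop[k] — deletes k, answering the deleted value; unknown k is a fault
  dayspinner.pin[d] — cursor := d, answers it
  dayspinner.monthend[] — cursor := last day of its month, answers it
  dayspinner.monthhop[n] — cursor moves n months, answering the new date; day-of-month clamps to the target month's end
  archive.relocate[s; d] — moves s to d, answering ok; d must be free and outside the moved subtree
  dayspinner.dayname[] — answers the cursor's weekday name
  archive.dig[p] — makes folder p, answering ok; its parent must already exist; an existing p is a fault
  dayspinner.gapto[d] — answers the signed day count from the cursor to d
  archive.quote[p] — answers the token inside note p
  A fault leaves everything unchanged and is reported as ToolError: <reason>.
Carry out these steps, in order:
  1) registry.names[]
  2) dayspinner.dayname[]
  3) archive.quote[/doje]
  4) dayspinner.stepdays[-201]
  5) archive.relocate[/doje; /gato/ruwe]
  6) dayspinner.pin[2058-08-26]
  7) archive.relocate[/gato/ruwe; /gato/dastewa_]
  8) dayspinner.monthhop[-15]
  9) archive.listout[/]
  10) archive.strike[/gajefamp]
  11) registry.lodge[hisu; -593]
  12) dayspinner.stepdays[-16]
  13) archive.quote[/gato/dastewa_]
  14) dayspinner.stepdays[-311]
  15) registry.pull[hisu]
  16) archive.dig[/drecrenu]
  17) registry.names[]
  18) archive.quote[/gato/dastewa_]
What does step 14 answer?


Answer: 2056-07-03

Derivation:
·→ registry.names()
·← []
·→ dayspinner.dayname()
·← Friday
·→ archive.quote(p='/doje')
·← ni
·→ dayspinner.stepdays(n='-201')
·← 2197-11-05
·→ archive.relocate(s='/doje', d='/gato/ruwe')
·← ok
·→ dayspinner.pin(d='2058-08-26')
·← 2058-08-26
·→ archive.relocate(s='/gato/ruwe', d='/gato/dastewa_')
·← ok
·→ dayspinner.monthhop(n='-15')
·← 2057-05-26
·→ archive.listout(p='/')
·← [gajefamp/, gato/]
·→ archive.strike(p='/gajefamp')
·← ok
·→ registry.lodge(k='hisu', v='-593')
·← nil
·→ dayspinner.stepdays(n='-16')
·← 2057-05-10
·→ archive.quote(p='/gato/dastewa_')
·← ni
·→ dayspinner.stepdays(n='-311')
·← 2056-07-03
·→ registry.pull(k='hisu')
·← -593
·→ archive.dig(p='/drecrenu')
·← ok
·→ registry.names()
·← [hisu]
·→ archive.quote(p='/gato/dastewa_')
·← ni


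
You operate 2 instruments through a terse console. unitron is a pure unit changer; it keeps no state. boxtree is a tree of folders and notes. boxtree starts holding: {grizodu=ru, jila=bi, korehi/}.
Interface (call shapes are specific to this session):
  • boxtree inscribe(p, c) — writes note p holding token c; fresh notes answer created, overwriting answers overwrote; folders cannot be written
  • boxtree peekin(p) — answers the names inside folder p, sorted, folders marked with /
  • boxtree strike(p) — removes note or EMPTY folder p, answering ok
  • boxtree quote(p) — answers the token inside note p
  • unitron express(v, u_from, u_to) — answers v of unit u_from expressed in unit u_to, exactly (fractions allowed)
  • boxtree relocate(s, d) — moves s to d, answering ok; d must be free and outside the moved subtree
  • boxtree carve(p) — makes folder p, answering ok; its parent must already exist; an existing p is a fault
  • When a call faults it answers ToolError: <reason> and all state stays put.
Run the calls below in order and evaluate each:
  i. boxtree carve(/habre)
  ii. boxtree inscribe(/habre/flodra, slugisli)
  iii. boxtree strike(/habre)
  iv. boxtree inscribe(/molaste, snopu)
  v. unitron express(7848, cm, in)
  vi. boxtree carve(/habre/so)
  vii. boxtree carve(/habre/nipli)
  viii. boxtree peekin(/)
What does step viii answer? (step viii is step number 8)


CALL boxtree carve[p→/habre]
RET  ok
CALL boxtree inscribe[p→/habre/flodra; c→slugisli]
RET  created
CALL boxtree strike[p→/habre]
RET  ToolError: not empty
CALL boxtree inscribe[p→/molaste; c→snopu]
RET  created
CALL unitron express[v→7848; u_from→cm; u_to→in]
RET  392400/127
CALL boxtree carve[p→/habre/so]
RET  ok
CALL boxtree carve[p→/habre/nipli]
RET  ok
CALL boxtree peekin[p→/]
RET  [grizodu, habre/, jila, korehi/, molaste]

Answer: [grizodu, habre/, jila, korehi/, molaste]


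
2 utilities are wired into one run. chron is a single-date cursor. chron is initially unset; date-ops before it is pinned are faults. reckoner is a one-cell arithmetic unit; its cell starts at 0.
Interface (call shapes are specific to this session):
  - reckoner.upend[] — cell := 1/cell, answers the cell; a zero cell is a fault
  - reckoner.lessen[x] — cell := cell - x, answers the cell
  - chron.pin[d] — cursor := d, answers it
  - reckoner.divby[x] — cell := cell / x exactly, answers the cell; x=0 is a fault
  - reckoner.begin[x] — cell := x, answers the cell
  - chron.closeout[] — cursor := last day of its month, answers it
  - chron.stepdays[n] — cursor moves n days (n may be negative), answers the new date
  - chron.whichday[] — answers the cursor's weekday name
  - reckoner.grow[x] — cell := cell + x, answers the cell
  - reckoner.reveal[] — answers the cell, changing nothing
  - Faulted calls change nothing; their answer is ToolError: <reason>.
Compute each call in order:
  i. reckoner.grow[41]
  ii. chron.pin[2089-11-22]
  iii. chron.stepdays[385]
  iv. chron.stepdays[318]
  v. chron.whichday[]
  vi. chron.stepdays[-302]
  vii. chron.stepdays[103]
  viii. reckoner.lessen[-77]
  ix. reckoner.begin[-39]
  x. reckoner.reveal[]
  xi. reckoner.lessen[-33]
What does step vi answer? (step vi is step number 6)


Answer: 2090-12-28

Derivation:
Using reckoner.grow on x: 41, — result: 41.
I run chron.pin on d: 2089-11-22, and see 2089-11-22.
Using chron.stepdays on n: 385, yielding 2090-12-12.
I run chron.stepdays on n: 318: 2091-10-26.
Next I call chron.whichday, which returns Friday.
I call chron.stepdays on n: -302, which returns 2090-12-28.
Now I run chron.stepdays on n: 103, giving 2091-04-10.
I call reckoner.lessen on x: -77, giving 118.
I invoke reckoner.begin on x: -39, → -39.
Next I call reckoner.reveal(), giving -39.
I call reckoner.lessen on x: -33, yielding -6.


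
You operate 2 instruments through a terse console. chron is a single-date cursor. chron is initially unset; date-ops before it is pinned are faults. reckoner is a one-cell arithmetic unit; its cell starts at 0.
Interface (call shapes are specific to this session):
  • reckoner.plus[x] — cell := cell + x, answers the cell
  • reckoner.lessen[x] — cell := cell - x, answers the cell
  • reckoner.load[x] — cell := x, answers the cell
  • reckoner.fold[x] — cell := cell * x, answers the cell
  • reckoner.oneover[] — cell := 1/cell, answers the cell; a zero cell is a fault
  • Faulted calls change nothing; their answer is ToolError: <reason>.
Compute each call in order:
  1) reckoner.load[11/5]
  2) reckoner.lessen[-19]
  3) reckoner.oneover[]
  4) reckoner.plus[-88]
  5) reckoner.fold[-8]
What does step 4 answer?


Answer: -9323/106

Derivation:
Do: reckoner.load[11/5]
See: 11/5
Do: reckoner.lessen[-19]
See: 106/5
Do: reckoner.oneover[]
See: 5/106
Do: reckoner.plus[-88]
See: -9323/106
Do: reckoner.fold[-8]
See: 37292/53


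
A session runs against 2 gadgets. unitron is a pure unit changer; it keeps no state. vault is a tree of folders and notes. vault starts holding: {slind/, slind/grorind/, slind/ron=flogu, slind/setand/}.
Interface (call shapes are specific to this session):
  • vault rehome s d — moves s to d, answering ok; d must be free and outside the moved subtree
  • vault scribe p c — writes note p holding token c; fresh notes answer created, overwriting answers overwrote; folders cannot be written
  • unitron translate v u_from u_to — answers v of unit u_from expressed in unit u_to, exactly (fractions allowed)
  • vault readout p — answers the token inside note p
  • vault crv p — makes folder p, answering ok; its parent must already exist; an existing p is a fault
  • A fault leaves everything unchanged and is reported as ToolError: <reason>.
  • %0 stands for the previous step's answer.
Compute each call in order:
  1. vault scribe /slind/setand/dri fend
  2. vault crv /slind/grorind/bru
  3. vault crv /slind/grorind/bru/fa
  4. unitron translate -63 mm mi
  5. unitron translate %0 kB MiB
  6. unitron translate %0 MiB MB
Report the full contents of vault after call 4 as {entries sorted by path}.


I use vault scribe passing /slind/setand/dri, fend, — result: created.
Next I call vault crv passing /slind/grorind/bru, → ok.
Then vault crv passing /slind/grorind/bru/fa, giving ok.
Then unitron translate passing -63, mm, mi, and get -7/178816.
Using unitron translate passing %0, kB, MiB, and get -875/23437770752.
Calling unitron translate passing %0, MiB, MB, — result: -7/178816000.

Answer: {slind/, slind/grorind/, slind/grorind/bru/, slind/grorind/bru/fa/, slind/ron=flogu, slind/setand/, slind/setand/dri=fend}


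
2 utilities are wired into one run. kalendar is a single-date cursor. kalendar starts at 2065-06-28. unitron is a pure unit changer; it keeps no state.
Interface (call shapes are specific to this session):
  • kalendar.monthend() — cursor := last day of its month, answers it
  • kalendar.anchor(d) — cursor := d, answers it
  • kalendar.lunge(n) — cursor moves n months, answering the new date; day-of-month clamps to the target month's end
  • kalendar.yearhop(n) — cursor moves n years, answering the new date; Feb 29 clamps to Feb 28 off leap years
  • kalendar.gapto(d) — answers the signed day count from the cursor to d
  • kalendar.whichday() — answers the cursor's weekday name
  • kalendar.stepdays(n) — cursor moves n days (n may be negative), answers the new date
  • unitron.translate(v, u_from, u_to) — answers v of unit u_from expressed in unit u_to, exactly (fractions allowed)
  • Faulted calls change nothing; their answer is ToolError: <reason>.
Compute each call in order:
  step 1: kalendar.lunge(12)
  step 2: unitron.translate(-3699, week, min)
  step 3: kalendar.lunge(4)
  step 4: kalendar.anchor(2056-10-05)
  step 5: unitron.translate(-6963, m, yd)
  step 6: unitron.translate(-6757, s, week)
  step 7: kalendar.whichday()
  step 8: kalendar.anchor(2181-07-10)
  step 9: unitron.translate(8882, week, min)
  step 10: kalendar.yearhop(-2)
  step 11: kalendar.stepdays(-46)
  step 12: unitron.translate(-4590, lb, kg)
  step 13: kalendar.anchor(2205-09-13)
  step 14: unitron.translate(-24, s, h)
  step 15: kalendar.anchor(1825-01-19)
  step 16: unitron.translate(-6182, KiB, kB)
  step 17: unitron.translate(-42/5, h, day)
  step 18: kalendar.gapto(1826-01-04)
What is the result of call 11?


Answer: 2179-05-25

Derivation:
·→ kalendar.lunge(n→12)
·← 2066-06-28
·→ unitron.translate(v→-3699, u_from→week, u_to→min)
·← -37285920
·→ kalendar.lunge(n→4)
·← 2066-10-28
·→ kalendar.anchor(d→2056-10-05)
·← 2056-10-05
·→ unitron.translate(v→-6963, u_from→m, u_to→yd)
·← -2901250/381
·→ unitron.translate(v→-6757, u_from→s, u_to→week)
·← -6757/604800
·→ kalendar.whichday()
·← Thursday
·→ kalendar.anchor(d→2181-07-10)
·← 2181-07-10
·→ unitron.translate(v→8882, u_from→week, u_to→min)
·← 89530560
·→ kalendar.yearhop(n→-2)
·← 2179-07-10
·→ kalendar.stepdays(n→-46)
·← 2179-05-25
·→ unitron.translate(v→-4590, u_from→lb, u_to→kg)
·← -20819889783/10000000
·→ kalendar.anchor(d→2205-09-13)
·← 2205-09-13
·→ unitron.translate(v→-24, u_from→s, u_to→h)
·← -1/150
·→ kalendar.anchor(d→1825-01-19)
·← 1825-01-19
·→ unitron.translate(v→-6182, u_from→KiB, u_to→kB)
·← -791296/125
·→ unitron.translate(v→-42/5, u_from→h, u_to→day)
·← -7/20
·→ kalendar.gapto(d→1826-01-04)
·← 350


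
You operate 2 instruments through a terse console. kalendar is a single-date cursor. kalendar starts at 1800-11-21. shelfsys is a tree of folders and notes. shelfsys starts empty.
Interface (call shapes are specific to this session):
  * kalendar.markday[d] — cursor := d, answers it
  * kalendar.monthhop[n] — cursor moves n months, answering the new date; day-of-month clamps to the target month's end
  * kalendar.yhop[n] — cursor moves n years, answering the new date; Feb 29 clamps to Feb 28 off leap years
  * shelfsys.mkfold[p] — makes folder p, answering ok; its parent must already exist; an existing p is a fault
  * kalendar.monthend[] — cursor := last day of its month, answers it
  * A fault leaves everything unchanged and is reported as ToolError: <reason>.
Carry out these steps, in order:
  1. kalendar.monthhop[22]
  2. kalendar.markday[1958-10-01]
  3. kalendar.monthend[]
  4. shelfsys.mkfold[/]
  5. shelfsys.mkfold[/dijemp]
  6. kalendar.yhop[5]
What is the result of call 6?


Answer: 1963-10-31

Derivation:
→ monthhop(n=22)
← 1802-09-21
→ markday(d=1958-10-01)
← 1958-10-01
→ monthend()
← 1958-10-31
→ mkfold(p=/)
← ToolError: exists
→ mkfold(p=/dijemp)
← ok
→ yhop(n=5)
← 1963-10-31


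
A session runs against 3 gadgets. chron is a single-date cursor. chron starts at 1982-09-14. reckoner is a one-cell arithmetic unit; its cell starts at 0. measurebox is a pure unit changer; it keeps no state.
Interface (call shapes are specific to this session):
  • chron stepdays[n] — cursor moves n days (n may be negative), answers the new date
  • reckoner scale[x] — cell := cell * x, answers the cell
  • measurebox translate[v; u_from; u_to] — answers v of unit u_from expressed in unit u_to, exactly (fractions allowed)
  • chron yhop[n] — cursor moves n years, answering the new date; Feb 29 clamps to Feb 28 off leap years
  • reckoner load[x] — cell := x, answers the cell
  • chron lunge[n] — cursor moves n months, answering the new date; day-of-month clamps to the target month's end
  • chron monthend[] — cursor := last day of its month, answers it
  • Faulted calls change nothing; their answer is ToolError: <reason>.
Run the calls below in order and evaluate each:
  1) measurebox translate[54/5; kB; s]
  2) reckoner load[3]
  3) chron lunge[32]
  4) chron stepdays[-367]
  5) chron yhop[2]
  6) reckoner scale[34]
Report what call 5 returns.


;; 1. measurebox translate(v: 54/5, u_from: kB, u_to: s) => ToolError: incompatible units
;; 2. reckoner load(x: 3) => 3
;; 3. chron lunge(n: 32) => 1985-05-14
;; 4. chron stepdays(n: -367) => 1984-05-12
;; 5. chron yhop(n: 2) => 1986-05-12
;; 6. reckoner scale(x: 34) => 102

Answer: 1986-05-12


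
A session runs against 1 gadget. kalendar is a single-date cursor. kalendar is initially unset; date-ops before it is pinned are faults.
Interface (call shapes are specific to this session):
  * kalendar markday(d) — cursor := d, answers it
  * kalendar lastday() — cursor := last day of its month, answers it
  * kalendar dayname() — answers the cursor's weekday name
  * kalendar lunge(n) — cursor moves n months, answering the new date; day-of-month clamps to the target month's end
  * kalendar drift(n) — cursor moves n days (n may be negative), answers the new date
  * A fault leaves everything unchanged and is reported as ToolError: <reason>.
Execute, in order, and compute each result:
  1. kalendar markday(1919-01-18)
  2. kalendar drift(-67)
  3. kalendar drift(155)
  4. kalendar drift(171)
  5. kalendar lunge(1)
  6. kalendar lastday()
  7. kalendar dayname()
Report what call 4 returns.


Answer: 1919-10-04

Derivation:
==> kalendar markday(d: 1919-01-18)
<== 1919-01-18
==> kalendar drift(n: -67)
<== 1918-11-12
==> kalendar drift(n: 155)
<== 1919-04-16
==> kalendar drift(n: 171)
<== 1919-10-04
==> kalendar lunge(n: 1)
<== 1919-11-04
==> kalendar lastday()
<== 1919-11-30
==> kalendar dayname()
<== Sunday


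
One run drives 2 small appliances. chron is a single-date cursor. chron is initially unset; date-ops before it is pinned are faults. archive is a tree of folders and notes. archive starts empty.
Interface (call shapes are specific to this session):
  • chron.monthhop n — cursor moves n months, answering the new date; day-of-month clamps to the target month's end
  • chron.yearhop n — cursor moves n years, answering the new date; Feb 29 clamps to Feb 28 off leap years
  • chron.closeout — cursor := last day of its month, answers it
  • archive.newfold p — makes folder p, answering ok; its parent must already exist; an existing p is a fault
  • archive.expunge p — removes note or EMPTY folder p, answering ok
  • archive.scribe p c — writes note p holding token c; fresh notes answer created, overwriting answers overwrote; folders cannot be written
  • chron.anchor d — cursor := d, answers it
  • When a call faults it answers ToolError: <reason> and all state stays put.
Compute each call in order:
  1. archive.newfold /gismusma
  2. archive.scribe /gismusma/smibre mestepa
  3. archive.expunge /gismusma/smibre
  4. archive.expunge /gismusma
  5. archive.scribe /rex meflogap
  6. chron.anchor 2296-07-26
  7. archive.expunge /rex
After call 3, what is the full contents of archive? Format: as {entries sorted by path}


[in] newfold p=/gismusma
  ok
[in] scribe p=/gismusma/smibre c=mestepa
  created
[in] expunge p=/gismusma/smibre
  ok
[in] expunge p=/gismusma
  ok
[in] scribe p=/rex c=meflogap
  created
[in] anchor d=2296-07-26
  2296-07-26
[in] expunge p=/rex
  ok

Answer: {gismusma/}


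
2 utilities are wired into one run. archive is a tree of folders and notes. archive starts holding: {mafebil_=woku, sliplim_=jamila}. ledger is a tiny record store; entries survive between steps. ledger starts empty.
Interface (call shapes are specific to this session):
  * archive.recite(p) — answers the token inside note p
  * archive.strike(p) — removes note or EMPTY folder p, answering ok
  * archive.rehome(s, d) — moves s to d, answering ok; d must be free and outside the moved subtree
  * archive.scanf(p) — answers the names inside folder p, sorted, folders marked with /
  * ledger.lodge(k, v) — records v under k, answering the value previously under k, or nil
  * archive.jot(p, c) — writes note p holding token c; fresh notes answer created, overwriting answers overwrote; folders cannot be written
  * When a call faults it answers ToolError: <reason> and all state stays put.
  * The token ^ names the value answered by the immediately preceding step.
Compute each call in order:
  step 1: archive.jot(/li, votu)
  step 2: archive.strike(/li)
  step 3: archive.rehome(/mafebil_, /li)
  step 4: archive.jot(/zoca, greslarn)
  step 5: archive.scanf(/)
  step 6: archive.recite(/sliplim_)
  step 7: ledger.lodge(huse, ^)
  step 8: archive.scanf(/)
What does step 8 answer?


Answer: [li, sliplim_, zoca]

Derivation:
$ jot /li votu
= created
$ strike /li
= ok
$ rehome /mafebil_ /li
= ok
$ jot /zoca greslarn
= created
$ scanf /
= [li, sliplim_, zoca]
$ recite /sliplim_
= jamila
$ lodge huse ^
= nil
$ scanf /
= [li, sliplim_, zoca]


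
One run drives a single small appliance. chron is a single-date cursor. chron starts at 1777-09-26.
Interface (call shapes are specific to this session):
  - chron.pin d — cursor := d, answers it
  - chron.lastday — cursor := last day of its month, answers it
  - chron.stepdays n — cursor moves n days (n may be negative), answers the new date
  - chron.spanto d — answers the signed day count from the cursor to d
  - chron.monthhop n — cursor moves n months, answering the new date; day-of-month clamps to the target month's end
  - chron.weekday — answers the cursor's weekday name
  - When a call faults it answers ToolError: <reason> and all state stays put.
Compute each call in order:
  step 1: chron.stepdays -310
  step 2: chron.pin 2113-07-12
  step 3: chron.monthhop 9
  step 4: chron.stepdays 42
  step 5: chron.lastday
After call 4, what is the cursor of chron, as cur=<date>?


→ chron.stepdays(n: -310)
← 1776-11-20
→ chron.pin(d: 2113-07-12)
← 2113-07-12
→ chron.monthhop(n: 9)
← 2114-04-12
→ chron.stepdays(n: 42)
← 2114-05-24
→ chron.lastday()
← 2114-05-31

Answer: cur=2114-05-24


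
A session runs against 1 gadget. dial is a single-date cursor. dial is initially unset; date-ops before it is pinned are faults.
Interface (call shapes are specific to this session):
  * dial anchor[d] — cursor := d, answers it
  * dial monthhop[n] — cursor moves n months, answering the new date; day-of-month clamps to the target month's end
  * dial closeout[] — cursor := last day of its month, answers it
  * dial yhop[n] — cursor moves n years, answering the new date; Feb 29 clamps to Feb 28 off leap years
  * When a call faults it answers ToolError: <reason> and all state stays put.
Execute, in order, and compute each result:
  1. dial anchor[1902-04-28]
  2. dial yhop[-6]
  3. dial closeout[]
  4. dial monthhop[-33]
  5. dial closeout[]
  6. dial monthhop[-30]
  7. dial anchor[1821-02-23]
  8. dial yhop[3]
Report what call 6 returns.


Answer: 1891-01-31

Derivation:
I use dial anchor passing d→1902-04-28, and observe 1902-04-28.
I use dial yhop passing n→-6, giving 1896-04-28.
Using dial closeout(), and get 1896-04-30.
I call dial monthhop passing n→-33, and see 1893-07-30.
I run dial closeout(), which returns 1893-07-31.
I use dial monthhop passing n→-30, and see 1891-01-31.
I run dial anchor passing d→1821-02-23, → 1821-02-23.
I invoke dial yhop passing n→3, and see 1824-02-23.


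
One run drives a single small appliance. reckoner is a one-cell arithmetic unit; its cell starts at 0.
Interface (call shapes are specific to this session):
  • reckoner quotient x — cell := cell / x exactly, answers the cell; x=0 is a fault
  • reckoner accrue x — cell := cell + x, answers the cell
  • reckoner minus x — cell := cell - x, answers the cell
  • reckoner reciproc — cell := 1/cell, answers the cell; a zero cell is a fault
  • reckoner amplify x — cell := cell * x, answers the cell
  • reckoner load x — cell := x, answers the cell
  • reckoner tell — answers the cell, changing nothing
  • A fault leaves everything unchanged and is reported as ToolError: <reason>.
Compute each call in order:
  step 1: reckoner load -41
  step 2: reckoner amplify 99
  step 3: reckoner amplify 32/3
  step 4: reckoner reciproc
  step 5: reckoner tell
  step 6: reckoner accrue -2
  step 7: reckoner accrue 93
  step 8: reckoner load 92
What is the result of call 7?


Act: reckoner load[x: -41]
Obs: -41
Act: reckoner amplify[x: 99]
Obs: -4059
Act: reckoner amplify[x: 32/3]
Obs: -43296
Act: reckoner reciproc[]
Obs: -1/43296
Act: reckoner tell[]
Obs: -1/43296
Act: reckoner accrue[x: -2]
Obs: -86593/43296
Act: reckoner accrue[x: 93]
Obs: 3939935/43296
Act: reckoner load[x: 92]
Obs: 92

Answer: 3939935/43296


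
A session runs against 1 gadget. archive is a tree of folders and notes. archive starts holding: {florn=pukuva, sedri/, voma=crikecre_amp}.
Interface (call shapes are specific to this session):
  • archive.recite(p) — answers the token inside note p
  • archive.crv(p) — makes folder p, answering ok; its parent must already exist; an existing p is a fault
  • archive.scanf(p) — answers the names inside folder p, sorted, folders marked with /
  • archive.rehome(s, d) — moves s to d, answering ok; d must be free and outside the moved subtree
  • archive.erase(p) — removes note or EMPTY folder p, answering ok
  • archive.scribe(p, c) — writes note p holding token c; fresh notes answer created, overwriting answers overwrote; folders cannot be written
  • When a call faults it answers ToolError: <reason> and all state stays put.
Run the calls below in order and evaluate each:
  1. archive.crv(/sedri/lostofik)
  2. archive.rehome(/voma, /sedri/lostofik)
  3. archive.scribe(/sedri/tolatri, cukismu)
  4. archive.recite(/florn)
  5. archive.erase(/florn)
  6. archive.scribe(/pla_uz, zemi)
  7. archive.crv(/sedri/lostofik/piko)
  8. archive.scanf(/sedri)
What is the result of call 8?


Answer: [lostofik/, tolatri]

Derivation:
==> archive.crv(p→/sedri/lostofik)
<== ok
==> archive.rehome(s→/voma, d→/sedri/lostofik)
<== ToolError: exists
==> archive.scribe(p→/sedri/tolatri, c→cukismu)
<== created
==> archive.recite(p→/florn)
<== pukuva
==> archive.erase(p→/florn)
<== ok
==> archive.scribe(p→/pla_uz, c→zemi)
<== created
==> archive.crv(p→/sedri/lostofik/piko)
<== ok
==> archive.scanf(p→/sedri)
<== [lostofik/, tolatri]


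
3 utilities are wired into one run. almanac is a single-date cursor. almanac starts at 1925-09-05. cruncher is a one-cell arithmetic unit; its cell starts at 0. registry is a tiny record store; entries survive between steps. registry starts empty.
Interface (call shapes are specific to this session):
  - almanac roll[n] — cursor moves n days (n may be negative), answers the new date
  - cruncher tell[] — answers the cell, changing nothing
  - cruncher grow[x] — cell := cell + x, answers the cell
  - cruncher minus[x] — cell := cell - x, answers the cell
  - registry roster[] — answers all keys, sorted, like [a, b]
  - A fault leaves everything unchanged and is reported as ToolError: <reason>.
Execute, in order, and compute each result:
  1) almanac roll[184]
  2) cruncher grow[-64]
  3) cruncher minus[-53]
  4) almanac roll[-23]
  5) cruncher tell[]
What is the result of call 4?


Answer: 1926-02-13

Derivation:
-> almanac roll(n→184)
<- 1926-03-08
-> cruncher grow(x→-64)
<- -64
-> cruncher minus(x→-53)
<- -11
-> almanac roll(n→-23)
<- 1926-02-13
-> cruncher tell()
<- -11


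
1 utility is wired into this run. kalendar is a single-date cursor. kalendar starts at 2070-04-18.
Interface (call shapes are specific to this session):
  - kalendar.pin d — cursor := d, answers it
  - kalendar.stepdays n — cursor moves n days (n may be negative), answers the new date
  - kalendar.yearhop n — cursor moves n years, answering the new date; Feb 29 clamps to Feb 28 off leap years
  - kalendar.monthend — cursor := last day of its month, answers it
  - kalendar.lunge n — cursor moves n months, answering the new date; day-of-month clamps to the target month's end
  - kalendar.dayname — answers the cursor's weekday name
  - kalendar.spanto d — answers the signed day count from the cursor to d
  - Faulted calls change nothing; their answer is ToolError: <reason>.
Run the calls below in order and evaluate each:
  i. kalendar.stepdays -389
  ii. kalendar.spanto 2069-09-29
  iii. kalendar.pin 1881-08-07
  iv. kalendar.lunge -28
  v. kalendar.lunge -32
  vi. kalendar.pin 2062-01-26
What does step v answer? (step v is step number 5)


Answer: 1876-08-07

Derivation:
Calling kalendar.stepdays passing n='-389', yielding 2069-03-25.
I call kalendar.spanto passing d='2069-09-29', and observe 188.
Now I run kalendar.pin passing d='1881-08-07': 1881-08-07.
I invoke kalendar.lunge passing n='-28', — result: 1879-04-07.
Using kalendar.lunge passing n='-32', → 1876-08-07.
I use kalendar.pin passing d='2062-01-26', → 2062-01-26.


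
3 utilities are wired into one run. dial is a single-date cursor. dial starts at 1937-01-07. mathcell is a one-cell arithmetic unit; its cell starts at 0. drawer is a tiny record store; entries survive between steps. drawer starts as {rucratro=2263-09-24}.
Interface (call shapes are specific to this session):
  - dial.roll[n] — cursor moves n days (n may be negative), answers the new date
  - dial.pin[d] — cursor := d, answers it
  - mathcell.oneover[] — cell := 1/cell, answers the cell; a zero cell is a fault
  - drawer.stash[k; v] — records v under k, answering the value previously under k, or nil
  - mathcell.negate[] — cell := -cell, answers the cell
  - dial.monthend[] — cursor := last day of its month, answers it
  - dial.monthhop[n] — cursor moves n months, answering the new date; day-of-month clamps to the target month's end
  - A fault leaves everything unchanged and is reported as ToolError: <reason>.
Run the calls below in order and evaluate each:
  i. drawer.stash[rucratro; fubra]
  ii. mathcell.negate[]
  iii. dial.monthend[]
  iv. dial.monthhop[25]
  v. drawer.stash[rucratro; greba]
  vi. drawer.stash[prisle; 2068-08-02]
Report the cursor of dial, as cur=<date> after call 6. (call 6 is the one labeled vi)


Answer: cur=1939-02-28

Derivation:
-> drawer.stash(rucratro, fubra)
<- 2263-09-24
-> mathcell.negate()
<- 0
-> dial.monthend()
<- 1937-01-31
-> dial.monthhop(25)
<- 1939-02-28
-> drawer.stash(rucratro, greba)
<- fubra
-> drawer.stash(prisle, 2068-08-02)
<- nil


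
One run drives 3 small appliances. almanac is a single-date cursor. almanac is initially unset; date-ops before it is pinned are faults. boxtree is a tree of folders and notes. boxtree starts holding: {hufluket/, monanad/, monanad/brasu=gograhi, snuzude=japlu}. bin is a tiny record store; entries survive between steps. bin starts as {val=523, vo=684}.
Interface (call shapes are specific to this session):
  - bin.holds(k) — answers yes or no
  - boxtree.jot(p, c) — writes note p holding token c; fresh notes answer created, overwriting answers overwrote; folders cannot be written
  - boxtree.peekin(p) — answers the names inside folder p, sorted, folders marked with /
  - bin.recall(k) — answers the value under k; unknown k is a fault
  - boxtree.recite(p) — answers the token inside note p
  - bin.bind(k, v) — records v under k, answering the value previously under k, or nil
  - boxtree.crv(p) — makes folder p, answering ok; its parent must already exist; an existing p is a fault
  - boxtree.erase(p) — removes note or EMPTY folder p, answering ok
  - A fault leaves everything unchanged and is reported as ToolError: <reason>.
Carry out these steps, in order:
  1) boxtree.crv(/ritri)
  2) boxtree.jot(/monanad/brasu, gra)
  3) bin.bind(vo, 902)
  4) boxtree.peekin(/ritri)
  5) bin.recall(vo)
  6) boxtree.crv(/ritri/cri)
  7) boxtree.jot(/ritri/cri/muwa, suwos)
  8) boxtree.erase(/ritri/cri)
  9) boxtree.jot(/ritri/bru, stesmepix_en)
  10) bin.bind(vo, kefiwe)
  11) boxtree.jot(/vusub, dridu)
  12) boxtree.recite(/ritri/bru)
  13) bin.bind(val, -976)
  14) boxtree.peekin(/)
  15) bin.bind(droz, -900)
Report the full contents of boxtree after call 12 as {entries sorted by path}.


# 1. boxtree.crv(p→/ritri) == ok
# 2. boxtree.jot(p→/monanad/brasu, c→gra) == overwrote
# 3. bin.bind(k→vo, v→902) == 684
# 4. boxtree.peekin(p→/ritri) == []
# 5. bin.recall(k→vo) == 902
# 6. boxtree.crv(p→/ritri/cri) == ok
# 7. boxtree.jot(p→/ritri/cri/muwa, c→suwos) == created
# 8. boxtree.erase(p→/ritri/cri) == ToolError: not empty
# 9. boxtree.jot(p→/ritri/bru, c→stesmepix_en) == created
# 10. bin.bind(k→vo, v→kefiwe) == 902
# 11. boxtree.jot(p→/vusub, c→dridu) == created
# 12. boxtree.recite(p→/ritri/bru) == stesmepix_en
# 13. bin.bind(k→val, v→-976) == 523
# 14. boxtree.peekin(p→/) == [hufluket/, monanad/, ritri/, snuzude, vusub]
# 15. bin.bind(k→droz, v→-900) == nil

Answer: {hufluket/, monanad/, monanad/brasu=gra, ritri/, ritri/bru=stesmepix_en, ritri/cri/, ritri/cri/muwa=suwos, snuzude=japlu, vusub=dridu}


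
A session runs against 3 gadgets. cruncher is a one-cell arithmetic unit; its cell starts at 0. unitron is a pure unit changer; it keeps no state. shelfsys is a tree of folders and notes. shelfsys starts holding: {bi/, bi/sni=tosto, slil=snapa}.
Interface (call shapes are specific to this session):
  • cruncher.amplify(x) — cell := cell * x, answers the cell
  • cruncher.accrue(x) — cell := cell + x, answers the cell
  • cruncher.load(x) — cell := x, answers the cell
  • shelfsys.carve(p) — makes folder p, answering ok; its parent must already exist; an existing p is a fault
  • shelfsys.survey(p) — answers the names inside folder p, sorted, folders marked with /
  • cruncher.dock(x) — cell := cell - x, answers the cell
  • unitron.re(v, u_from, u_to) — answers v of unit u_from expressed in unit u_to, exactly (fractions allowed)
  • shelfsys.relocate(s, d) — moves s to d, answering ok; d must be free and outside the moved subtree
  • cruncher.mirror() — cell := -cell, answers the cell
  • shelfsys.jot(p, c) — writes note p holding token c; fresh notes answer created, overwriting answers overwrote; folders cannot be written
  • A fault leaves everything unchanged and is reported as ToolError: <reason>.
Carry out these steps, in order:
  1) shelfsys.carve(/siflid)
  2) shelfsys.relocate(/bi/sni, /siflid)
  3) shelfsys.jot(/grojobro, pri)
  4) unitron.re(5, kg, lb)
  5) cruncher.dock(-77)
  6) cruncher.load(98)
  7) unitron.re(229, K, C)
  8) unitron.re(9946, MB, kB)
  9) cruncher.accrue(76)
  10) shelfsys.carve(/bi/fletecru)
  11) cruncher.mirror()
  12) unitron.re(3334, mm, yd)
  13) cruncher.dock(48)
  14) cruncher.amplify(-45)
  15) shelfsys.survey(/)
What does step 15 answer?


I run carve with /siflid, giving ok.
I invoke relocate with /bi/sni, /siflid, and see ToolError: exists.
Calling jot with /grojobro, pri, and get created.
Calling re with 5, kg, lb, which returns 500000000/45359237.
Invoking dock with -77, giving 77.
I invoke load with 98, which returns 98.
Using re with 229, K, C, which returns -883/20.
Then re with 9946, MB, kB, → 9946000.
Calling accrue with 76, — result: 174.
I run carve with /bi/fletecru, which returns ok.
Using mirror, → -174.
Invoking re with 3334, mm, yd, → 8335/2286.
Invoking dock with 48: -222.
I invoke amplify with -45, and see 9990.
I run survey with /, → [bi/, grojobro, siflid/, slil].

Answer: [bi/, grojobro, siflid/, slil]


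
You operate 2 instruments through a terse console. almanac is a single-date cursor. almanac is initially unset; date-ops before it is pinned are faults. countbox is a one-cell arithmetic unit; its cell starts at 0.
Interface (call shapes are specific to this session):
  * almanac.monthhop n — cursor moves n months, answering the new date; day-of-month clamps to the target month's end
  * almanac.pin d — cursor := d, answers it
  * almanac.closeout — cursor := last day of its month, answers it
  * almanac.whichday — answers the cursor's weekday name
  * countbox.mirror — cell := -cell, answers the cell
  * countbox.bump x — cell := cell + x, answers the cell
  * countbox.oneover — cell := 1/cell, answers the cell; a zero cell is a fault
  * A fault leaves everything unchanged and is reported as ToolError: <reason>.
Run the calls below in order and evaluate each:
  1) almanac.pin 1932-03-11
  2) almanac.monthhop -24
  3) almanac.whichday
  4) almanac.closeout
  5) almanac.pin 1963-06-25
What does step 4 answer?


-> pin(d=1932-03-11)
<- 1932-03-11
-> monthhop(n=-24)
<- 1930-03-11
-> whichday()
<- Tuesday
-> closeout()
<- 1930-03-31
-> pin(d=1963-06-25)
<- 1963-06-25

Answer: 1930-03-31


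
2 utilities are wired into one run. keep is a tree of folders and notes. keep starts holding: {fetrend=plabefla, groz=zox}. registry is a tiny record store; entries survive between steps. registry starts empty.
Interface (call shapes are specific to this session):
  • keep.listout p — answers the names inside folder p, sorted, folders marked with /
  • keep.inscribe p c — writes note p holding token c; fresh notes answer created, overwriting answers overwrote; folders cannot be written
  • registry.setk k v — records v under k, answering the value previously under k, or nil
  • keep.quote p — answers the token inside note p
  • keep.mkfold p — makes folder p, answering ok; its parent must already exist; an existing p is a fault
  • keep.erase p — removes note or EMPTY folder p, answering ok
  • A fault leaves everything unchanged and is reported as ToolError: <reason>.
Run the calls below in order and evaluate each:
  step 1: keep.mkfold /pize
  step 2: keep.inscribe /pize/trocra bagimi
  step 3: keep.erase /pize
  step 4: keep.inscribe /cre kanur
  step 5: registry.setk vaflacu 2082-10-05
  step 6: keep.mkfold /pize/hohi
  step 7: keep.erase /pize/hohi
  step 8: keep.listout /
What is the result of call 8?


# keep.mkfold(p=/pize) -> ok
# keep.inscribe(p=/pize/trocra, c=bagimi) -> created
# keep.erase(p=/pize) -> ToolError: not empty
# keep.inscribe(p=/cre, c=kanur) -> created
# registry.setk(k=vaflacu, v=2082-10-05) -> nil
# keep.mkfold(p=/pize/hohi) -> ok
# keep.erase(p=/pize/hohi) -> ok
# keep.listout(p=/) -> [cre, fetrend, groz, pize/]

Answer: [cre, fetrend, groz, pize/]


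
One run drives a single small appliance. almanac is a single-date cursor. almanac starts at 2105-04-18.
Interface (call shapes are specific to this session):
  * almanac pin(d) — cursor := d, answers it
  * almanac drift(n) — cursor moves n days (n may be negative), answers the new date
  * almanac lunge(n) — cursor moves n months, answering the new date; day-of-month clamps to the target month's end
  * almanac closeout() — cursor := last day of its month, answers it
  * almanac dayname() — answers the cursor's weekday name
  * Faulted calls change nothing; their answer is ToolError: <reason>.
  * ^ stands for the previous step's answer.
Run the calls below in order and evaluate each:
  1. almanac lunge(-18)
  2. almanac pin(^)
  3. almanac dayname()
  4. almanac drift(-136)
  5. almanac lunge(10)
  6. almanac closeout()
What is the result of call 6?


-> almanac lunge(n=-18)
<- 2103-10-18
-> almanac pin(d=^)
<- 2103-10-18
-> almanac dayname()
<- Thursday
-> almanac drift(n=-136)
<- 2103-06-04
-> almanac lunge(n=10)
<- 2104-04-04
-> almanac closeout()
<- 2104-04-30

Answer: 2104-04-30
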